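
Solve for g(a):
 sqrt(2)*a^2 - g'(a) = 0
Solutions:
 g(a) = C1 + sqrt(2)*a^3/3


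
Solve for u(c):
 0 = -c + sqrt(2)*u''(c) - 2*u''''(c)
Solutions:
 u(c) = C1 + C2*c + C3*exp(-2^(3/4)*c/2) + C4*exp(2^(3/4)*c/2) + sqrt(2)*c^3/12


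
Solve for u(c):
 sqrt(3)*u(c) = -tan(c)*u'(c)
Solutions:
 u(c) = C1/sin(c)^(sqrt(3))


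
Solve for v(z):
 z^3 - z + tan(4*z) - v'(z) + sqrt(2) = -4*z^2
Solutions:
 v(z) = C1 + z^4/4 + 4*z^3/3 - z^2/2 + sqrt(2)*z - log(cos(4*z))/4


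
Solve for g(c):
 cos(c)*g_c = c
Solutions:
 g(c) = C1 + Integral(c/cos(c), c)


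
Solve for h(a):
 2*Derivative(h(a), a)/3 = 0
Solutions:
 h(a) = C1


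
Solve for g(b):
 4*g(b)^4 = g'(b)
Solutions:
 g(b) = (-1/(C1 + 12*b))^(1/3)
 g(b) = (-1/(C1 + 4*b))^(1/3)*(-3^(2/3) - 3*3^(1/6)*I)/6
 g(b) = (-1/(C1 + 4*b))^(1/3)*(-3^(2/3) + 3*3^(1/6)*I)/6


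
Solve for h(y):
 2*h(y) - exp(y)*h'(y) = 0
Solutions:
 h(y) = C1*exp(-2*exp(-y))


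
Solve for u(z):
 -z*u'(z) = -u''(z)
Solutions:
 u(z) = C1 + C2*erfi(sqrt(2)*z/2)


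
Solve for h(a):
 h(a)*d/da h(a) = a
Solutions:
 h(a) = -sqrt(C1 + a^2)
 h(a) = sqrt(C1 + a^2)


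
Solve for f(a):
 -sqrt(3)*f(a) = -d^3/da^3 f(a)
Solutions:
 f(a) = C3*exp(3^(1/6)*a) + (C1*sin(3^(2/3)*a/2) + C2*cos(3^(2/3)*a/2))*exp(-3^(1/6)*a/2)


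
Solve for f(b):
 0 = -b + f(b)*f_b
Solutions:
 f(b) = -sqrt(C1 + b^2)
 f(b) = sqrt(C1 + b^2)


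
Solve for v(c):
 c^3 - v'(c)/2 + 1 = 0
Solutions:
 v(c) = C1 + c^4/2 + 2*c


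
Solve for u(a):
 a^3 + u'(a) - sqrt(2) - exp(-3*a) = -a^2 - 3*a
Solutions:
 u(a) = C1 - a^4/4 - a^3/3 - 3*a^2/2 + sqrt(2)*a - exp(-3*a)/3


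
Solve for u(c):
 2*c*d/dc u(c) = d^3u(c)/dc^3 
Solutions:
 u(c) = C1 + Integral(C2*airyai(2^(1/3)*c) + C3*airybi(2^(1/3)*c), c)


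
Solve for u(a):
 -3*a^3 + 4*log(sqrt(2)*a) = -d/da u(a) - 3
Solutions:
 u(a) = C1 + 3*a^4/4 - 4*a*log(a) - a*log(4) + a


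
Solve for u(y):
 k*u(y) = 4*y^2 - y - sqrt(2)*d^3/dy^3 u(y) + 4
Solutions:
 u(y) = C1*exp(2^(5/6)*y*(-k)^(1/3)/2) + C2*exp(2^(5/6)*y*(-k)^(1/3)*(-1 + sqrt(3)*I)/4) + C3*exp(-2^(5/6)*y*(-k)^(1/3)*(1 + sqrt(3)*I)/4) + 4*y^2/k - y/k + 4/k


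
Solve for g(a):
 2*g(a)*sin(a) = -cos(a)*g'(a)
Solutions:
 g(a) = C1*cos(a)^2


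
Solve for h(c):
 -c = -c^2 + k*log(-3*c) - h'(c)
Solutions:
 h(c) = C1 - c^3/3 + c^2/2 + c*k*log(-c) + c*k*(-1 + log(3))


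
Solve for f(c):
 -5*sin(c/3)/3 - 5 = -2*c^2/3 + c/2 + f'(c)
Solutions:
 f(c) = C1 + 2*c^3/9 - c^2/4 - 5*c + 5*cos(c/3)


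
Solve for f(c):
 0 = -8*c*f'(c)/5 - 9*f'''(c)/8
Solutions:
 f(c) = C1 + Integral(C2*airyai(-4*75^(1/3)*c/15) + C3*airybi(-4*75^(1/3)*c/15), c)


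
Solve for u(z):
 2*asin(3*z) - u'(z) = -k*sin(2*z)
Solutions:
 u(z) = C1 - k*cos(2*z)/2 + 2*z*asin(3*z) + 2*sqrt(1 - 9*z^2)/3


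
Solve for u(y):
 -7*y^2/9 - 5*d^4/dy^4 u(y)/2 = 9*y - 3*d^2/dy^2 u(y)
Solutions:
 u(y) = C1 + C2*y + C3*exp(-sqrt(30)*y/5) + C4*exp(sqrt(30)*y/5) + 7*y^4/324 + y^3/2 + 35*y^2/162


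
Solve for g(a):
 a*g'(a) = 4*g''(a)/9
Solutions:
 g(a) = C1 + C2*erfi(3*sqrt(2)*a/4)


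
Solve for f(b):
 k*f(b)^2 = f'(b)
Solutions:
 f(b) = -1/(C1 + b*k)


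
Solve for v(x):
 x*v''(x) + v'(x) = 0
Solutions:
 v(x) = C1 + C2*log(x)


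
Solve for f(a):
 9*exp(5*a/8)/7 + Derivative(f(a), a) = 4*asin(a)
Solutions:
 f(a) = C1 + 4*a*asin(a) + 4*sqrt(1 - a^2) - 72*exp(5*a/8)/35


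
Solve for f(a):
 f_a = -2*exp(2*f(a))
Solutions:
 f(a) = log(-sqrt(-1/(C1 - 2*a))) - log(2)/2
 f(a) = log(-1/(C1 - 2*a))/2 - log(2)/2


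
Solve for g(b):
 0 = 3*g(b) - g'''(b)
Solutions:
 g(b) = C3*exp(3^(1/3)*b) + (C1*sin(3^(5/6)*b/2) + C2*cos(3^(5/6)*b/2))*exp(-3^(1/3)*b/2)


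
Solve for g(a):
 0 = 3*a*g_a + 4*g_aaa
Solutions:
 g(a) = C1 + Integral(C2*airyai(-6^(1/3)*a/2) + C3*airybi(-6^(1/3)*a/2), a)


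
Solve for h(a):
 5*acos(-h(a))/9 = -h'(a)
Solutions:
 Integral(1/acos(-_y), (_y, h(a))) = C1 - 5*a/9


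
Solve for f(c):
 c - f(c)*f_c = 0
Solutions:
 f(c) = -sqrt(C1 + c^2)
 f(c) = sqrt(C1 + c^2)


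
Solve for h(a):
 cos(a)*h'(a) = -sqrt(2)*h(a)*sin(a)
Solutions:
 h(a) = C1*cos(a)^(sqrt(2))


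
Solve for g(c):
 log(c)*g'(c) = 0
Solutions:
 g(c) = C1


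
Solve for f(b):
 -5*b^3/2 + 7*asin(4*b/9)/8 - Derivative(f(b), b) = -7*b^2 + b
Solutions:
 f(b) = C1 - 5*b^4/8 + 7*b^3/3 - b^2/2 + 7*b*asin(4*b/9)/8 + 7*sqrt(81 - 16*b^2)/32


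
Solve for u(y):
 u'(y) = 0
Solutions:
 u(y) = C1


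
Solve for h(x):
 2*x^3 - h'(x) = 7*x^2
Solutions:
 h(x) = C1 + x^4/2 - 7*x^3/3


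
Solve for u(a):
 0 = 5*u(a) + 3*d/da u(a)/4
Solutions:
 u(a) = C1*exp(-20*a/3)


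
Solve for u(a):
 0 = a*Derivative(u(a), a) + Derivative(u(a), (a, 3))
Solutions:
 u(a) = C1 + Integral(C2*airyai(-a) + C3*airybi(-a), a)


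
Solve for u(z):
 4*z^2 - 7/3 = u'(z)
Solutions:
 u(z) = C1 + 4*z^3/3 - 7*z/3


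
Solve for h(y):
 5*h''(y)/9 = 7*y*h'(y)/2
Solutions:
 h(y) = C1 + C2*erfi(3*sqrt(35)*y/10)


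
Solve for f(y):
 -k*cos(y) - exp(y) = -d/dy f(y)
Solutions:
 f(y) = C1 + k*sin(y) + exp(y)


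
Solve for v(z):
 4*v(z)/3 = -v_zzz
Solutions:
 v(z) = C3*exp(-6^(2/3)*z/3) + (C1*sin(2^(2/3)*3^(1/6)*z/2) + C2*cos(2^(2/3)*3^(1/6)*z/2))*exp(6^(2/3)*z/6)


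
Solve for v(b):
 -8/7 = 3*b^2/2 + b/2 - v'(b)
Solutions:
 v(b) = C1 + b^3/2 + b^2/4 + 8*b/7


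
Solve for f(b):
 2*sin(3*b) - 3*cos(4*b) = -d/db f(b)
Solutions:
 f(b) = C1 + 3*sin(4*b)/4 + 2*cos(3*b)/3


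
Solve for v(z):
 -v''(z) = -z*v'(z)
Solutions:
 v(z) = C1 + C2*erfi(sqrt(2)*z/2)


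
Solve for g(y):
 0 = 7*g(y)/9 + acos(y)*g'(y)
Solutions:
 g(y) = C1*exp(-7*Integral(1/acos(y), y)/9)


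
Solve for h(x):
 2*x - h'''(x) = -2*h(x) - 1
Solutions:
 h(x) = C3*exp(2^(1/3)*x) - x + (C1*sin(2^(1/3)*sqrt(3)*x/2) + C2*cos(2^(1/3)*sqrt(3)*x/2))*exp(-2^(1/3)*x/2) - 1/2


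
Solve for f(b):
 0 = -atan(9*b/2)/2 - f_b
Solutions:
 f(b) = C1 - b*atan(9*b/2)/2 + log(81*b^2 + 4)/18


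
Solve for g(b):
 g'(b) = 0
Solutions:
 g(b) = C1


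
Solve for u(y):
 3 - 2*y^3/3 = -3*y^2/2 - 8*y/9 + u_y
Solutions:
 u(y) = C1 - y^4/6 + y^3/2 + 4*y^2/9 + 3*y


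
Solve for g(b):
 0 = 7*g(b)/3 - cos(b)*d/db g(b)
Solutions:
 g(b) = C1*(sin(b) + 1)^(7/6)/(sin(b) - 1)^(7/6)


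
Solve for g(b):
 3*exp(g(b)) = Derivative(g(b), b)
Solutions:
 g(b) = log(-1/(C1 + 3*b))


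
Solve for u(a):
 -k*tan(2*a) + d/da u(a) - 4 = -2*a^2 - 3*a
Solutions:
 u(a) = C1 - 2*a^3/3 - 3*a^2/2 + 4*a - k*log(cos(2*a))/2


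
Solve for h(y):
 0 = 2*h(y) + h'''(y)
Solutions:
 h(y) = C3*exp(-2^(1/3)*y) + (C1*sin(2^(1/3)*sqrt(3)*y/2) + C2*cos(2^(1/3)*sqrt(3)*y/2))*exp(2^(1/3)*y/2)


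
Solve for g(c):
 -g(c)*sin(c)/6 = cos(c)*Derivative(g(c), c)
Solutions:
 g(c) = C1*cos(c)^(1/6)


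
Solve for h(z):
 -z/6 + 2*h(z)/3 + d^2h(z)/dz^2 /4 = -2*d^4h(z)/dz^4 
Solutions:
 h(z) = z/4 + (C1*sin(3^(3/4)*z*cos(atan(sqrt(759)/3)/2)/3) + C2*cos(3^(3/4)*z*cos(atan(sqrt(759)/3)/2)/3))*exp(-3^(3/4)*z*sin(atan(sqrt(759)/3)/2)/3) + (C3*sin(3^(3/4)*z*cos(atan(sqrt(759)/3)/2)/3) + C4*cos(3^(3/4)*z*cos(atan(sqrt(759)/3)/2)/3))*exp(3^(3/4)*z*sin(atan(sqrt(759)/3)/2)/3)


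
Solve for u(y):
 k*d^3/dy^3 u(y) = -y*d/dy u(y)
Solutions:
 u(y) = C1 + Integral(C2*airyai(y*(-1/k)^(1/3)) + C3*airybi(y*(-1/k)^(1/3)), y)


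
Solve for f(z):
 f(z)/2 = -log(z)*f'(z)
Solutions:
 f(z) = C1*exp(-li(z)/2)


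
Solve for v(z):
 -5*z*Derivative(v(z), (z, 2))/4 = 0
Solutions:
 v(z) = C1 + C2*z


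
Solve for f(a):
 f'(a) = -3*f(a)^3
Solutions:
 f(a) = -sqrt(2)*sqrt(-1/(C1 - 3*a))/2
 f(a) = sqrt(2)*sqrt(-1/(C1 - 3*a))/2


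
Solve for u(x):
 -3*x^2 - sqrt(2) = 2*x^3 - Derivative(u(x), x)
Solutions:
 u(x) = C1 + x^4/2 + x^3 + sqrt(2)*x


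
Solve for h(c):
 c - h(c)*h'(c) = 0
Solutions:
 h(c) = -sqrt(C1 + c^2)
 h(c) = sqrt(C1 + c^2)


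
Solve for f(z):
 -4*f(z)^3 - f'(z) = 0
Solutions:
 f(z) = -sqrt(2)*sqrt(-1/(C1 - 4*z))/2
 f(z) = sqrt(2)*sqrt(-1/(C1 - 4*z))/2


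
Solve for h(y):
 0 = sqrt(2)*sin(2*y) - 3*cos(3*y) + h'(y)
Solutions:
 h(y) = C1 + sin(3*y) + sqrt(2)*cos(2*y)/2


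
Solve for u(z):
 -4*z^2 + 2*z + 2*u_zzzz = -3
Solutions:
 u(z) = C1 + C2*z + C3*z^2 + C4*z^3 + z^6/180 - z^5/120 - z^4/16


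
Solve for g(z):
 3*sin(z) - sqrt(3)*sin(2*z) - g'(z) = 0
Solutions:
 g(z) = C1 - 3*cos(z) + sqrt(3)*cos(2*z)/2


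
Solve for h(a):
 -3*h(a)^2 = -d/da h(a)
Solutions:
 h(a) = -1/(C1 + 3*a)


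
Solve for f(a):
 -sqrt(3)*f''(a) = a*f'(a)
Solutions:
 f(a) = C1 + C2*erf(sqrt(2)*3^(3/4)*a/6)


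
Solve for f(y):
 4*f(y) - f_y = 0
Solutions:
 f(y) = C1*exp(4*y)


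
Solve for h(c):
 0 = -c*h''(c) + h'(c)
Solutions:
 h(c) = C1 + C2*c^2


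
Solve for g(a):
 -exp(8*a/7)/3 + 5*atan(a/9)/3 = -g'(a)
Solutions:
 g(a) = C1 - 5*a*atan(a/9)/3 + 7*exp(8*a/7)/24 + 15*log(a^2 + 81)/2


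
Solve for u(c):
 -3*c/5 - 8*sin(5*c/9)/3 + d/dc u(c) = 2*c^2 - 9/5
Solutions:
 u(c) = C1 + 2*c^3/3 + 3*c^2/10 - 9*c/5 - 24*cos(5*c/9)/5


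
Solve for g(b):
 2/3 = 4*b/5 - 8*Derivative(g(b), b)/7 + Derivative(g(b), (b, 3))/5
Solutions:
 g(b) = C1 + C2*exp(-2*sqrt(70)*b/7) + C3*exp(2*sqrt(70)*b/7) + 7*b^2/20 - 7*b/12


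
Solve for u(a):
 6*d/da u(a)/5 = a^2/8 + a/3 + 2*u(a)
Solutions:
 u(a) = C1*exp(5*a/3) - a^2/16 - 29*a/120 - 29/200


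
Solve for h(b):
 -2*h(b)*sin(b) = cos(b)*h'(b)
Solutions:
 h(b) = C1*cos(b)^2


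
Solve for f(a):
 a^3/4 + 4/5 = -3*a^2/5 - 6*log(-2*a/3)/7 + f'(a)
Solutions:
 f(a) = C1 + a^4/16 + a^3/5 + 6*a*log(-a)/7 + 2*a*(-15*log(3) - 1 + 15*log(2))/35


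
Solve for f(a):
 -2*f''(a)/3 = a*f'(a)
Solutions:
 f(a) = C1 + C2*erf(sqrt(3)*a/2)


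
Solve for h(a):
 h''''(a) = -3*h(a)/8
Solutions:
 h(a) = (C1*sin(2^(3/4)*3^(1/4)*a/4) + C2*cos(2^(3/4)*3^(1/4)*a/4))*exp(-2^(3/4)*3^(1/4)*a/4) + (C3*sin(2^(3/4)*3^(1/4)*a/4) + C4*cos(2^(3/4)*3^(1/4)*a/4))*exp(2^(3/4)*3^(1/4)*a/4)


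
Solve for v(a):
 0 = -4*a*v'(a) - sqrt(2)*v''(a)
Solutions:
 v(a) = C1 + C2*erf(2^(1/4)*a)


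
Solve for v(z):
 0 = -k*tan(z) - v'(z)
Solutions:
 v(z) = C1 + k*log(cos(z))


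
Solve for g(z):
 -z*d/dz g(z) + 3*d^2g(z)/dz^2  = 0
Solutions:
 g(z) = C1 + C2*erfi(sqrt(6)*z/6)


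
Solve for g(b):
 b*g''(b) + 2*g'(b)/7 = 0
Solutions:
 g(b) = C1 + C2*b^(5/7)


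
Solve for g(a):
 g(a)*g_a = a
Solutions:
 g(a) = -sqrt(C1 + a^2)
 g(a) = sqrt(C1 + a^2)


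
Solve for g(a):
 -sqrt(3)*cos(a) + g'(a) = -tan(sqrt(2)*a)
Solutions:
 g(a) = C1 + sqrt(2)*log(cos(sqrt(2)*a))/2 + sqrt(3)*sin(a)


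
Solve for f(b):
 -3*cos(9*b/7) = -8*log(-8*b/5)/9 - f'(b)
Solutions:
 f(b) = C1 - 8*b*log(-b)/9 - 8*b*log(2)/3 + 8*b/9 + 8*b*log(5)/9 + 7*sin(9*b/7)/3


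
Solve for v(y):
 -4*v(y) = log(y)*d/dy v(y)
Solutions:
 v(y) = C1*exp(-4*li(y))


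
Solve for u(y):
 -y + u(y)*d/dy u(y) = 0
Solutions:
 u(y) = -sqrt(C1 + y^2)
 u(y) = sqrt(C1 + y^2)


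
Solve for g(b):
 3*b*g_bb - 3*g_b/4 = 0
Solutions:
 g(b) = C1 + C2*b^(5/4)


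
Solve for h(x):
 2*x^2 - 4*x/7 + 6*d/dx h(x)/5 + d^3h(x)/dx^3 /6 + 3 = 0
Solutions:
 h(x) = C1 + C2*sin(6*sqrt(5)*x/5) + C3*cos(6*sqrt(5)*x/5) - 5*x^3/9 + 5*x^2/21 - 55*x/27


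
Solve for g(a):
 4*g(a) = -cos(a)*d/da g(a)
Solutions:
 g(a) = C1*(sin(a)^2 - 2*sin(a) + 1)/(sin(a)^2 + 2*sin(a) + 1)


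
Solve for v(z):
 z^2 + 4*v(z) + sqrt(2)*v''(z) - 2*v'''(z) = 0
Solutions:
 v(z) = C1*exp(z*(-18*(sqrt(2)/108 + 1 + sqrt(2)*sqrt(-1 + (sqrt(2) + 108)^2/2)/108)^(1/3) - 1/(sqrt(2)/108 + 1 + sqrt(2)*sqrt(-1 + (sqrt(2) + 108)^2/2)/108)^(1/3) + 6*sqrt(2))/36)*sin(sqrt(3)*z*(-18*(sqrt(2)/108 + 1 + sqrt(2)*sqrt(-1 + 1458*(-2 - sqrt(2)/54)^2)/108)^(1/3) + (sqrt(2)/108 + 1 + sqrt(2)*sqrt(-1 + 1458*(-2 - sqrt(2)/54)^2)/108)^(-1/3))/36) + C2*exp(z*(-18*(sqrt(2)/108 + 1 + sqrt(2)*sqrt(-1 + (sqrt(2) + 108)^2/2)/108)^(1/3) - 1/(sqrt(2)/108 + 1 + sqrt(2)*sqrt(-1 + (sqrt(2) + 108)^2/2)/108)^(1/3) + 6*sqrt(2))/36)*cos(sqrt(3)*z*(-18*(sqrt(2)/108 + 1 + sqrt(2)*sqrt(-1 + 1458*(-2 - sqrt(2)/54)^2)/108)^(1/3) + (sqrt(2)/108 + 1 + sqrt(2)*sqrt(-1 + 1458*(-2 - sqrt(2)/54)^2)/108)^(-1/3))/36) + C3*exp(z*(1/(18*(sqrt(2)/108 + 1 + sqrt(2)*sqrt(-1 + (sqrt(2) + 108)^2/2)/108)^(1/3)) + sqrt(2)/6 + (sqrt(2)/108 + 1 + sqrt(2)*sqrt(-1 + (sqrt(2) + 108)^2/2)/108)^(1/3))) - z^2/4 + sqrt(2)/8


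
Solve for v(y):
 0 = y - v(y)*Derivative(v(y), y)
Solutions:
 v(y) = -sqrt(C1 + y^2)
 v(y) = sqrt(C1 + y^2)


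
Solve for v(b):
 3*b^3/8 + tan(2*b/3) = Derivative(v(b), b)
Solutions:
 v(b) = C1 + 3*b^4/32 - 3*log(cos(2*b/3))/2


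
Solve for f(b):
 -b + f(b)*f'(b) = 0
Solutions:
 f(b) = -sqrt(C1 + b^2)
 f(b) = sqrt(C1 + b^2)


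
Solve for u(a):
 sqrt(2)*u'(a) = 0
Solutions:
 u(a) = C1


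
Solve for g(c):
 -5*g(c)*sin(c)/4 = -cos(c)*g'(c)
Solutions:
 g(c) = C1/cos(c)^(5/4)


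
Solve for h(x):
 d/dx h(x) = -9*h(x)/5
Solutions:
 h(x) = C1*exp(-9*x/5)


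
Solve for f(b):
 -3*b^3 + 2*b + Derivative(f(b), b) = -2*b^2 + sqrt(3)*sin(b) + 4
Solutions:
 f(b) = C1 + 3*b^4/4 - 2*b^3/3 - b^2 + 4*b - sqrt(3)*cos(b)


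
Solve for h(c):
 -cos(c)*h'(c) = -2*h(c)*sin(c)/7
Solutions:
 h(c) = C1/cos(c)^(2/7)


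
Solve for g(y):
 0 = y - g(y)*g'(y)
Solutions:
 g(y) = -sqrt(C1 + y^2)
 g(y) = sqrt(C1 + y^2)


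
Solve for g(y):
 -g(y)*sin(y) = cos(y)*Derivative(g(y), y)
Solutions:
 g(y) = C1*cos(y)


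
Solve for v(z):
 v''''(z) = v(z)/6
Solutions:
 v(z) = C1*exp(-6^(3/4)*z/6) + C2*exp(6^(3/4)*z/6) + C3*sin(6^(3/4)*z/6) + C4*cos(6^(3/4)*z/6)


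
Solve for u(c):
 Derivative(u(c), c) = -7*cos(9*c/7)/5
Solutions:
 u(c) = C1 - 49*sin(9*c/7)/45


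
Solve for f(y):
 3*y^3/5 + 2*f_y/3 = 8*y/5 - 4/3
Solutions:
 f(y) = C1 - 9*y^4/40 + 6*y^2/5 - 2*y


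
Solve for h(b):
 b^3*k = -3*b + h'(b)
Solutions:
 h(b) = C1 + b^4*k/4 + 3*b^2/2


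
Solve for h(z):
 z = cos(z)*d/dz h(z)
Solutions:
 h(z) = C1 + Integral(z/cos(z), z)


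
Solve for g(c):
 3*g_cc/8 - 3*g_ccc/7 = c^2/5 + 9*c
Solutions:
 g(c) = C1 + C2*c + C3*exp(7*c/8) + 2*c^4/45 + 1324*c^3/315 + 10592*c^2/735


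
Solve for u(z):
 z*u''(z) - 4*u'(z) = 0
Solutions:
 u(z) = C1 + C2*z^5


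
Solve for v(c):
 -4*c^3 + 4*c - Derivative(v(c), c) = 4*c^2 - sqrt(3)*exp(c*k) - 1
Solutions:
 v(c) = C1 - c^4 - 4*c^3/3 + 2*c^2 + c + sqrt(3)*exp(c*k)/k


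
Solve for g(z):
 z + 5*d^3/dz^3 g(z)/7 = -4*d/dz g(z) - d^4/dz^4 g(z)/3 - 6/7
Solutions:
 g(z) = C1 + C2*exp(z*(-10 + 25/(14*sqrt(24234) + 2183)^(1/3) + (14*sqrt(24234) + 2183)^(1/3))/14)*sin(sqrt(3)*z*(-(14*sqrt(24234) + 2183)^(1/3) + 25/(14*sqrt(24234) + 2183)^(1/3))/14) + C3*exp(z*(-10 + 25/(14*sqrt(24234) + 2183)^(1/3) + (14*sqrt(24234) + 2183)^(1/3))/14)*cos(sqrt(3)*z*(-(14*sqrt(24234) + 2183)^(1/3) + 25/(14*sqrt(24234) + 2183)^(1/3))/14) + C4*exp(-z*(25/(14*sqrt(24234) + 2183)^(1/3) + 5 + (14*sqrt(24234) + 2183)^(1/3))/7) - z^2/8 - 3*z/14


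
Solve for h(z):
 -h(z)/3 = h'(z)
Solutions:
 h(z) = C1*exp(-z/3)


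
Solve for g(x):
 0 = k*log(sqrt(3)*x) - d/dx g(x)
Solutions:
 g(x) = C1 + k*x*log(x) - k*x + k*x*log(3)/2


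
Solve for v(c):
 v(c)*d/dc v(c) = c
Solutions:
 v(c) = -sqrt(C1 + c^2)
 v(c) = sqrt(C1 + c^2)


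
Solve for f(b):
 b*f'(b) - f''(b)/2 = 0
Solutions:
 f(b) = C1 + C2*erfi(b)


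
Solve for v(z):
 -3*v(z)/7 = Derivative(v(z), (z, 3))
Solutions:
 v(z) = C3*exp(-3^(1/3)*7^(2/3)*z/7) + (C1*sin(3^(5/6)*7^(2/3)*z/14) + C2*cos(3^(5/6)*7^(2/3)*z/14))*exp(3^(1/3)*7^(2/3)*z/14)


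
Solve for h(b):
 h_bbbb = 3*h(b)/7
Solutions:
 h(b) = C1*exp(-3^(1/4)*7^(3/4)*b/7) + C2*exp(3^(1/4)*7^(3/4)*b/7) + C3*sin(3^(1/4)*7^(3/4)*b/7) + C4*cos(3^(1/4)*7^(3/4)*b/7)


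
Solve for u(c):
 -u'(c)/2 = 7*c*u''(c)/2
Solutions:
 u(c) = C1 + C2*c^(6/7)


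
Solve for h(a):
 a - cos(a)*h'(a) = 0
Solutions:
 h(a) = C1 + Integral(a/cos(a), a)


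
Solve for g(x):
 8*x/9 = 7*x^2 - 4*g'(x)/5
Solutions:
 g(x) = C1 + 35*x^3/12 - 5*x^2/9


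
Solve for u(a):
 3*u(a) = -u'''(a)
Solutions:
 u(a) = C3*exp(-3^(1/3)*a) + (C1*sin(3^(5/6)*a/2) + C2*cos(3^(5/6)*a/2))*exp(3^(1/3)*a/2)


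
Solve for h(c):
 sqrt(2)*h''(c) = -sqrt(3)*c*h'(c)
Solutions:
 h(c) = C1 + C2*erf(6^(1/4)*c/2)


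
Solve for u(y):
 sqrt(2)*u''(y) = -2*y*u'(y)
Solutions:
 u(y) = C1 + C2*erf(2^(3/4)*y/2)


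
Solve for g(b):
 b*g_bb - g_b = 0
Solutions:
 g(b) = C1 + C2*b^2


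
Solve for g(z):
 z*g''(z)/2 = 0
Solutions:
 g(z) = C1 + C2*z


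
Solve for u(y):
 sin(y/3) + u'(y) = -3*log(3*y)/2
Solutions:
 u(y) = C1 - 3*y*log(y)/2 - 3*y*log(3)/2 + 3*y/2 + 3*cos(y/3)


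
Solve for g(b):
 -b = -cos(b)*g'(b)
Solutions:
 g(b) = C1 + Integral(b/cos(b), b)


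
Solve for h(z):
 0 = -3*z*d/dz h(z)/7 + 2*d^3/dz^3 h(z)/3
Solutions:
 h(z) = C1 + Integral(C2*airyai(42^(2/3)*z/14) + C3*airybi(42^(2/3)*z/14), z)


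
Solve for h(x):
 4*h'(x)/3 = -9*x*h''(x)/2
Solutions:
 h(x) = C1 + C2*x^(19/27)


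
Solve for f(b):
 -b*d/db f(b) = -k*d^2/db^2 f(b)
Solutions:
 f(b) = C1 + C2*erf(sqrt(2)*b*sqrt(-1/k)/2)/sqrt(-1/k)


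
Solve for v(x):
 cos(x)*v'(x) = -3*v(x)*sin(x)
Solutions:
 v(x) = C1*cos(x)^3


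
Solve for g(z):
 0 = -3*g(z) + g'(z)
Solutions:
 g(z) = C1*exp(3*z)


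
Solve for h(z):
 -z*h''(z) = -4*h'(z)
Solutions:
 h(z) = C1 + C2*z^5


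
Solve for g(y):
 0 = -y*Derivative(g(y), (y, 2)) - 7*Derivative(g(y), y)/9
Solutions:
 g(y) = C1 + C2*y^(2/9)


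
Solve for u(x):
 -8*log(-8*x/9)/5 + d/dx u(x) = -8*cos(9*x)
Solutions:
 u(x) = C1 + 8*x*log(-x)/5 - 4*x*log(3) - 8*x/5 + 4*x*log(6)/5 + 4*x*log(2) - 8*sin(9*x)/9


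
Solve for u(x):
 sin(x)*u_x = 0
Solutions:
 u(x) = C1


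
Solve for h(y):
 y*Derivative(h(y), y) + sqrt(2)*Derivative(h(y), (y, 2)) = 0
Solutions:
 h(y) = C1 + C2*erf(2^(1/4)*y/2)


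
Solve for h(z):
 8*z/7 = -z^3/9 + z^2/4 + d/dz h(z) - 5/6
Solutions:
 h(z) = C1 + z^4/36 - z^3/12 + 4*z^2/7 + 5*z/6


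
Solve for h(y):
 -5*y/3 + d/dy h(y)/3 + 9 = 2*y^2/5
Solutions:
 h(y) = C1 + 2*y^3/5 + 5*y^2/2 - 27*y


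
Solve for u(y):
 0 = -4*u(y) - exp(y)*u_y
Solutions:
 u(y) = C1*exp(4*exp(-y))


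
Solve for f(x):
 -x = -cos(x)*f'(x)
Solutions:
 f(x) = C1 + Integral(x/cos(x), x)


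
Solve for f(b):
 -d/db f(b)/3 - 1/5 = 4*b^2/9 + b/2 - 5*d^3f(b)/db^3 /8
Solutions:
 f(b) = C1 + C2*exp(-2*sqrt(30)*b/15) + C3*exp(2*sqrt(30)*b/15) - 4*b^3/9 - 3*b^2/4 - 28*b/5


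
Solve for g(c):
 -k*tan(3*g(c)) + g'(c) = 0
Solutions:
 g(c) = -asin(C1*exp(3*c*k))/3 + pi/3
 g(c) = asin(C1*exp(3*c*k))/3


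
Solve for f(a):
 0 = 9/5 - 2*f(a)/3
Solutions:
 f(a) = 27/10


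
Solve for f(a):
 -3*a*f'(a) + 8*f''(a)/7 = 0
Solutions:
 f(a) = C1 + C2*erfi(sqrt(21)*a/4)


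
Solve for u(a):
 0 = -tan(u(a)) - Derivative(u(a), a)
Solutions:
 u(a) = pi - asin(C1*exp(-a))
 u(a) = asin(C1*exp(-a))


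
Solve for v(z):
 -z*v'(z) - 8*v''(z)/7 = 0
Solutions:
 v(z) = C1 + C2*erf(sqrt(7)*z/4)


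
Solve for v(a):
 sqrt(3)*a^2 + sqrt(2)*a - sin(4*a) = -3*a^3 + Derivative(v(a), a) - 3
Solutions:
 v(a) = C1 + 3*a^4/4 + sqrt(3)*a^3/3 + sqrt(2)*a^2/2 + 3*a + cos(4*a)/4


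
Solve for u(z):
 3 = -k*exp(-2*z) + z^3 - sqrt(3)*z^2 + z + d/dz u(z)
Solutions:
 u(z) = C1 - k*exp(-2*z)/2 - z^4/4 + sqrt(3)*z^3/3 - z^2/2 + 3*z


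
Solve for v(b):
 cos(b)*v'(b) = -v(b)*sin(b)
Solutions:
 v(b) = C1*cos(b)


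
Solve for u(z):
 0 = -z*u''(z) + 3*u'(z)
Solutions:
 u(z) = C1 + C2*z^4


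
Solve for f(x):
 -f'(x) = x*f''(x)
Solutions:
 f(x) = C1 + C2*log(x)


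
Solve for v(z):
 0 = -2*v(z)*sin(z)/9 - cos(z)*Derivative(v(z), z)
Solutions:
 v(z) = C1*cos(z)^(2/9)


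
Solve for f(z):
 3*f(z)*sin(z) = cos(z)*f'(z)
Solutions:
 f(z) = C1/cos(z)^3


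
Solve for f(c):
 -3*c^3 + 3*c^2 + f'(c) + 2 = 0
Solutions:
 f(c) = C1 + 3*c^4/4 - c^3 - 2*c


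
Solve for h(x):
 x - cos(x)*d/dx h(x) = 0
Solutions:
 h(x) = C1 + Integral(x/cos(x), x)


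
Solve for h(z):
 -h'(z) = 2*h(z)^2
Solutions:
 h(z) = 1/(C1 + 2*z)


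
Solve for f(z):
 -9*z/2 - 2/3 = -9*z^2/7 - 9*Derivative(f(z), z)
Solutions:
 f(z) = C1 - z^3/21 + z^2/4 + 2*z/27


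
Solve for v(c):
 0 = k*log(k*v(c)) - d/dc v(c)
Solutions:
 li(k*v(c))/k = C1 + c*k


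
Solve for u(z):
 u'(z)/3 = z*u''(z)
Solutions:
 u(z) = C1 + C2*z^(4/3)


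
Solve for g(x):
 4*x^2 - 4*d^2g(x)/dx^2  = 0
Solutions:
 g(x) = C1 + C2*x + x^4/12


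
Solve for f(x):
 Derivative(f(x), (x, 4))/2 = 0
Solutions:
 f(x) = C1 + C2*x + C3*x^2 + C4*x^3


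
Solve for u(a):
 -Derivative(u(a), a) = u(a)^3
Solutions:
 u(a) = -sqrt(2)*sqrt(-1/(C1 - a))/2
 u(a) = sqrt(2)*sqrt(-1/(C1 - a))/2


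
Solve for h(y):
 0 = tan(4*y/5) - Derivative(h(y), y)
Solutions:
 h(y) = C1 - 5*log(cos(4*y/5))/4


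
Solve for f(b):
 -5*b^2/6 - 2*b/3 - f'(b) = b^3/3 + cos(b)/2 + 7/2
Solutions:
 f(b) = C1 - b^4/12 - 5*b^3/18 - b^2/3 - 7*b/2 - sin(b)/2


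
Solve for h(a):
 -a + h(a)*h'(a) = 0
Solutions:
 h(a) = -sqrt(C1 + a^2)
 h(a) = sqrt(C1 + a^2)


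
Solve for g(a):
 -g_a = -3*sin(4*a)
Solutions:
 g(a) = C1 - 3*cos(4*a)/4


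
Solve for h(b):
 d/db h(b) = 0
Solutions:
 h(b) = C1


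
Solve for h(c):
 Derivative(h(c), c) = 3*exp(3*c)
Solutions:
 h(c) = C1 + exp(3*c)


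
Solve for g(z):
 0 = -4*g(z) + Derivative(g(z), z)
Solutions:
 g(z) = C1*exp(4*z)


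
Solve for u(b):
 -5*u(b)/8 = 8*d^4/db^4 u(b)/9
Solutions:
 u(b) = (C1*sin(sqrt(3)*5^(1/4)*b/4) + C2*cos(sqrt(3)*5^(1/4)*b/4))*exp(-sqrt(3)*5^(1/4)*b/4) + (C3*sin(sqrt(3)*5^(1/4)*b/4) + C4*cos(sqrt(3)*5^(1/4)*b/4))*exp(sqrt(3)*5^(1/4)*b/4)


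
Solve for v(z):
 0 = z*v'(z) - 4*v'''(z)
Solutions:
 v(z) = C1 + Integral(C2*airyai(2^(1/3)*z/2) + C3*airybi(2^(1/3)*z/2), z)


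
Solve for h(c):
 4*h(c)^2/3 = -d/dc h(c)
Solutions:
 h(c) = 3/(C1 + 4*c)


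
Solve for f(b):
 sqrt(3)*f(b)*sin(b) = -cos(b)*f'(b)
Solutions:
 f(b) = C1*cos(b)^(sqrt(3))


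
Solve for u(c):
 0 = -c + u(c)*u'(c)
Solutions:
 u(c) = -sqrt(C1 + c^2)
 u(c) = sqrt(C1 + c^2)


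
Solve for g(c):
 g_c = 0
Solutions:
 g(c) = C1


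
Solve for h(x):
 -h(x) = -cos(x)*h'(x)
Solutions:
 h(x) = C1*sqrt(sin(x) + 1)/sqrt(sin(x) - 1)


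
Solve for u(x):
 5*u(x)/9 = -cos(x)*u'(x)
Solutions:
 u(x) = C1*(sin(x) - 1)^(5/18)/(sin(x) + 1)^(5/18)


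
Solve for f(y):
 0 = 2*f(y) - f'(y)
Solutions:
 f(y) = C1*exp(2*y)


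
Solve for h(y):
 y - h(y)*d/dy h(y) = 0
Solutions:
 h(y) = -sqrt(C1 + y^2)
 h(y) = sqrt(C1 + y^2)


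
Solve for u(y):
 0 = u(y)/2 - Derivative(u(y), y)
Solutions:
 u(y) = C1*exp(y/2)


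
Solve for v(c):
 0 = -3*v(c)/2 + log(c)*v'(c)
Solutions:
 v(c) = C1*exp(3*li(c)/2)


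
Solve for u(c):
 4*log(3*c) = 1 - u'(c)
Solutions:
 u(c) = C1 - 4*c*log(c) - c*log(81) + 5*c


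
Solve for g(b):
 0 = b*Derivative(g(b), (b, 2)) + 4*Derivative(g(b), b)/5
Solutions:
 g(b) = C1 + C2*b^(1/5)


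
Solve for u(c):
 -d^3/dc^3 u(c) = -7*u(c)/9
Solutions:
 u(c) = C3*exp(21^(1/3)*c/3) + (C1*sin(3^(5/6)*7^(1/3)*c/6) + C2*cos(3^(5/6)*7^(1/3)*c/6))*exp(-21^(1/3)*c/6)


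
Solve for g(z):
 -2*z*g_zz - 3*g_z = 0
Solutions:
 g(z) = C1 + C2/sqrt(z)


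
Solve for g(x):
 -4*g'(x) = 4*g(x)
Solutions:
 g(x) = C1*exp(-x)


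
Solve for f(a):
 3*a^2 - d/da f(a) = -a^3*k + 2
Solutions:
 f(a) = C1 + a^4*k/4 + a^3 - 2*a


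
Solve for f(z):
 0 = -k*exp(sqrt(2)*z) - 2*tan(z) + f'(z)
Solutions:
 f(z) = C1 + sqrt(2)*k*exp(sqrt(2)*z)/2 - 2*log(cos(z))


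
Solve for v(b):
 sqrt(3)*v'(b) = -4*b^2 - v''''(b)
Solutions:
 v(b) = C1 + C4*exp(-3^(1/6)*b) - 4*sqrt(3)*b^3/9 + (C2*sin(3^(2/3)*b/2) + C3*cos(3^(2/3)*b/2))*exp(3^(1/6)*b/2)


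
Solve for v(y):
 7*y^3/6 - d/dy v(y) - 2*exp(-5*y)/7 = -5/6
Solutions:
 v(y) = C1 + 7*y^4/24 + 5*y/6 + 2*exp(-5*y)/35


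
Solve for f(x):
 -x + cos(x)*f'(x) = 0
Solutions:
 f(x) = C1 + Integral(x/cos(x), x)


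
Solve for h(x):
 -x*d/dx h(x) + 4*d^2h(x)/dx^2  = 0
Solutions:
 h(x) = C1 + C2*erfi(sqrt(2)*x/4)


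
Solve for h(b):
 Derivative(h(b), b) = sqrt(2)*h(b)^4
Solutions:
 h(b) = (-1/(C1 + 3*sqrt(2)*b))^(1/3)
 h(b) = (-1/(C1 + sqrt(2)*b))^(1/3)*(-3^(2/3) - 3*3^(1/6)*I)/6
 h(b) = (-1/(C1 + sqrt(2)*b))^(1/3)*(-3^(2/3) + 3*3^(1/6)*I)/6


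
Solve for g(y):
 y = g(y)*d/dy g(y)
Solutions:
 g(y) = -sqrt(C1 + y^2)
 g(y) = sqrt(C1 + y^2)


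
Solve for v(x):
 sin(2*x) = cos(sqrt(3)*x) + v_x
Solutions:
 v(x) = C1 - sqrt(3)*sin(sqrt(3)*x)/3 - cos(2*x)/2


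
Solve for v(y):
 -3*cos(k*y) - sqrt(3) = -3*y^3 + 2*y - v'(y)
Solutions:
 v(y) = C1 - 3*y^4/4 + y^2 + sqrt(3)*y + 3*sin(k*y)/k


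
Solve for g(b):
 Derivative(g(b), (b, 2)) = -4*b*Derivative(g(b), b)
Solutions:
 g(b) = C1 + C2*erf(sqrt(2)*b)


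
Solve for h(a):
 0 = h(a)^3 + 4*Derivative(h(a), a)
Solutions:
 h(a) = -sqrt(2)*sqrt(-1/(C1 - a))
 h(a) = sqrt(2)*sqrt(-1/(C1 - a))


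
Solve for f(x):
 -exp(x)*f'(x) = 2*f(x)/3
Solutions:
 f(x) = C1*exp(2*exp(-x)/3)


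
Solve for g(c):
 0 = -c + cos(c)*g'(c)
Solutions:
 g(c) = C1 + Integral(c/cos(c), c)


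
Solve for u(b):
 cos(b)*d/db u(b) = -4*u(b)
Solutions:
 u(b) = C1*(sin(b)^2 - 2*sin(b) + 1)/(sin(b)^2 + 2*sin(b) + 1)


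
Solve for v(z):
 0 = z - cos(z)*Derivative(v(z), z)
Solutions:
 v(z) = C1 + Integral(z/cos(z), z)


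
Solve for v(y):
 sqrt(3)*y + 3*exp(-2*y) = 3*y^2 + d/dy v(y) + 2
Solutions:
 v(y) = C1 - y^3 + sqrt(3)*y^2/2 - 2*y - 3*exp(-2*y)/2


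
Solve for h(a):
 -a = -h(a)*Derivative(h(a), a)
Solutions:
 h(a) = -sqrt(C1 + a^2)
 h(a) = sqrt(C1 + a^2)


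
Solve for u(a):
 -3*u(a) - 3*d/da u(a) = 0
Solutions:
 u(a) = C1*exp(-a)


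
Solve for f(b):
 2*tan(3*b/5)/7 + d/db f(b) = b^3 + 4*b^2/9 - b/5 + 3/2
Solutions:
 f(b) = C1 + b^4/4 + 4*b^3/27 - b^2/10 + 3*b/2 + 10*log(cos(3*b/5))/21


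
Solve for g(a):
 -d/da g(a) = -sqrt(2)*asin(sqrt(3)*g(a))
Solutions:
 Integral(1/asin(sqrt(3)*_y), (_y, g(a))) = C1 + sqrt(2)*a


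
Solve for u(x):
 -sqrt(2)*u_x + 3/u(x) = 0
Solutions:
 u(x) = -sqrt(C1 + 3*sqrt(2)*x)
 u(x) = sqrt(C1 + 3*sqrt(2)*x)


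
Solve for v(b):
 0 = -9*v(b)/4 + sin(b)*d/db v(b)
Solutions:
 v(b) = C1*(cos(b) - 1)^(9/8)/(cos(b) + 1)^(9/8)


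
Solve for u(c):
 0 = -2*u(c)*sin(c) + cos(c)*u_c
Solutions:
 u(c) = C1/cos(c)^2


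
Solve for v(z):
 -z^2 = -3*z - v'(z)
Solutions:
 v(z) = C1 + z^3/3 - 3*z^2/2


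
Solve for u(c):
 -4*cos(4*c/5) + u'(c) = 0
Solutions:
 u(c) = C1 + 5*sin(4*c/5)


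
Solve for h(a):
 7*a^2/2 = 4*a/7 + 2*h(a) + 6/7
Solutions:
 h(a) = 7*a^2/4 - 2*a/7 - 3/7


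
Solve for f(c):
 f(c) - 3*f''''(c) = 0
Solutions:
 f(c) = C1*exp(-3^(3/4)*c/3) + C2*exp(3^(3/4)*c/3) + C3*sin(3^(3/4)*c/3) + C4*cos(3^(3/4)*c/3)


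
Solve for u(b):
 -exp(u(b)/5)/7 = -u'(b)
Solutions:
 u(b) = 5*log(-1/(C1 + b)) + 5*log(35)


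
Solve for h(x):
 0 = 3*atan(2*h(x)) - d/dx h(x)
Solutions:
 Integral(1/atan(2*_y), (_y, h(x))) = C1 + 3*x


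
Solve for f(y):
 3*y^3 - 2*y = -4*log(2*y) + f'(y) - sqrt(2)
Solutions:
 f(y) = C1 + 3*y^4/4 - y^2 + 4*y*log(y) - 4*y + sqrt(2)*y + y*log(16)


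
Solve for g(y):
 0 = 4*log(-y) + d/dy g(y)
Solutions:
 g(y) = C1 - 4*y*log(-y) + 4*y


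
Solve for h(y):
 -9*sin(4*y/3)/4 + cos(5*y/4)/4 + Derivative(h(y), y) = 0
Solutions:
 h(y) = C1 - sin(5*y/4)/5 - 27*cos(4*y/3)/16


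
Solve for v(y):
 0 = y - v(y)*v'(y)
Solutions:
 v(y) = -sqrt(C1 + y^2)
 v(y) = sqrt(C1 + y^2)


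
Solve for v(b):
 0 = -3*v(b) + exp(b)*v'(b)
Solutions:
 v(b) = C1*exp(-3*exp(-b))


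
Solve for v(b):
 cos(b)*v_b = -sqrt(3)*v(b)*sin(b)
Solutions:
 v(b) = C1*cos(b)^(sqrt(3))


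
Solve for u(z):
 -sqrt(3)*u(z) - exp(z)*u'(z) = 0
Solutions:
 u(z) = C1*exp(sqrt(3)*exp(-z))


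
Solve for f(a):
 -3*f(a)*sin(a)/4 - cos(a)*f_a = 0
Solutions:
 f(a) = C1*cos(a)^(3/4)


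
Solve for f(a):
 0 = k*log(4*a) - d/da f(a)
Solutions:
 f(a) = C1 + a*k*log(a) - a*k + a*k*log(4)


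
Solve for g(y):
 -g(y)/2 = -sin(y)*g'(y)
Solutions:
 g(y) = C1*(cos(y) - 1)^(1/4)/(cos(y) + 1)^(1/4)


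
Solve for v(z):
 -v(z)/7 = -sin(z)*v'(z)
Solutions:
 v(z) = C1*(cos(z) - 1)^(1/14)/(cos(z) + 1)^(1/14)


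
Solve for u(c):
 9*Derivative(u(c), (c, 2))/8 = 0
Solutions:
 u(c) = C1 + C2*c


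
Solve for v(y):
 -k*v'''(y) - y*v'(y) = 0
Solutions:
 v(y) = C1 + Integral(C2*airyai(y*(-1/k)^(1/3)) + C3*airybi(y*(-1/k)^(1/3)), y)


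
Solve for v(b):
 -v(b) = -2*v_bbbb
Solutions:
 v(b) = C1*exp(-2^(3/4)*b/2) + C2*exp(2^(3/4)*b/2) + C3*sin(2^(3/4)*b/2) + C4*cos(2^(3/4)*b/2)


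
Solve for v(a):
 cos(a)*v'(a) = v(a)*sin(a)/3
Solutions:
 v(a) = C1/cos(a)^(1/3)


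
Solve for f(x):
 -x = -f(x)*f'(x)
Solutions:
 f(x) = -sqrt(C1 + x^2)
 f(x) = sqrt(C1 + x^2)


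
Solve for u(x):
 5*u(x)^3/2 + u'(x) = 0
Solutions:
 u(x) = -sqrt(-1/(C1 - 5*x))
 u(x) = sqrt(-1/(C1 - 5*x))


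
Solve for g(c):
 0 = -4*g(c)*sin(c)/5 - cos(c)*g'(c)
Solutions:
 g(c) = C1*cos(c)^(4/5)


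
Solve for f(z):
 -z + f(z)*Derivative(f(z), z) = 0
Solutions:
 f(z) = -sqrt(C1 + z^2)
 f(z) = sqrt(C1 + z^2)


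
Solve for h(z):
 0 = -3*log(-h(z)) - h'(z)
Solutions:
 -li(-h(z)) = C1 - 3*z


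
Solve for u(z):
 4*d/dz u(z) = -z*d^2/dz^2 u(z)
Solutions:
 u(z) = C1 + C2/z^3


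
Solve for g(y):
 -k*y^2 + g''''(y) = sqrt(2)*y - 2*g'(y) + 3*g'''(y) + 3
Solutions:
 g(y) = C1 + k*y^3/6 + 3*k*y/2 + sqrt(2)*y^2/4 + 3*y/2 + (C2 + C3*exp(-sqrt(3)*y) + C4*exp(sqrt(3)*y))*exp(y)


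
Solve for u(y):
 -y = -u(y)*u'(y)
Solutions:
 u(y) = -sqrt(C1 + y^2)
 u(y) = sqrt(C1 + y^2)


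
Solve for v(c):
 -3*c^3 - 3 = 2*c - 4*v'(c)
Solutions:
 v(c) = C1 + 3*c^4/16 + c^2/4 + 3*c/4


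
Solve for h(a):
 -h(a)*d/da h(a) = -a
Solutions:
 h(a) = -sqrt(C1 + a^2)
 h(a) = sqrt(C1 + a^2)


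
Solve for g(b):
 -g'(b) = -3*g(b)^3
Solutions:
 g(b) = -sqrt(2)*sqrt(-1/(C1 + 3*b))/2
 g(b) = sqrt(2)*sqrt(-1/(C1 + 3*b))/2


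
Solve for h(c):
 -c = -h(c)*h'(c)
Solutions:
 h(c) = -sqrt(C1 + c^2)
 h(c) = sqrt(C1 + c^2)


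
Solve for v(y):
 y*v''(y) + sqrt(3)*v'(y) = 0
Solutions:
 v(y) = C1 + C2*y^(1 - sqrt(3))


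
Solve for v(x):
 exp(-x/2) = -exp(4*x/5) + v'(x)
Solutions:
 v(x) = C1 + 5*exp(4*x/5)/4 - 2*exp(-x/2)


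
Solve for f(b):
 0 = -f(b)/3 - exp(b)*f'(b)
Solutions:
 f(b) = C1*exp(exp(-b)/3)


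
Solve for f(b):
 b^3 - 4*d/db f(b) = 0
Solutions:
 f(b) = C1 + b^4/16


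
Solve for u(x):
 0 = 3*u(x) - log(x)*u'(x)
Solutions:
 u(x) = C1*exp(3*li(x))


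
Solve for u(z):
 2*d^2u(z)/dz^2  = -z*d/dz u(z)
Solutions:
 u(z) = C1 + C2*erf(z/2)


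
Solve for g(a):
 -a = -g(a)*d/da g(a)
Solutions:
 g(a) = -sqrt(C1 + a^2)
 g(a) = sqrt(C1 + a^2)


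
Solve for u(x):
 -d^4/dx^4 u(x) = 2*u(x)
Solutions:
 u(x) = (C1*sin(2^(3/4)*x/2) + C2*cos(2^(3/4)*x/2))*exp(-2^(3/4)*x/2) + (C3*sin(2^(3/4)*x/2) + C4*cos(2^(3/4)*x/2))*exp(2^(3/4)*x/2)


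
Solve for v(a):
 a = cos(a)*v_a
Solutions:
 v(a) = C1 + Integral(a/cos(a), a)


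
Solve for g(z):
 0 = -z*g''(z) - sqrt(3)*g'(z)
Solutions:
 g(z) = C1 + C2*z^(1 - sqrt(3))


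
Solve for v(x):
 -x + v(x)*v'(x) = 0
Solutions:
 v(x) = -sqrt(C1 + x^2)
 v(x) = sqrt(C1 + x^2)


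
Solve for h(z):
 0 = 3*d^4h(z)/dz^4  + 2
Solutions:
 h(z) = C1 + C2*z + C3*z^2 + C4*z^3 - z^4/36


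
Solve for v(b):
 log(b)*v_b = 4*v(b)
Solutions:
 v(b) = C1*exp(4*li(b))


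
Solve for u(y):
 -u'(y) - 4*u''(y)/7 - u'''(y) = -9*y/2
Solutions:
 u(y) = C1 + 9*y^2/4 - 18*y/7 + (C2*sin(3*sqrt(5)*y/7) + C3*cos(3*sqrt(5)*y/7))*exp(-2*y/7)


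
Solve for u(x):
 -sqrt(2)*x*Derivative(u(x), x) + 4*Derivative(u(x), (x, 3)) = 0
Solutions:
 u(x) = C1 + Integral(C2*airyai(sqrt(2)*x/2) + C3*airybi(sqrt(2)*x/2), x)


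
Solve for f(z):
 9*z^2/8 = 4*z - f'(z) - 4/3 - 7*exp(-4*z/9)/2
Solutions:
 f(z) = C1 - 3*z^3/8 + 2*z^2 - 4*z/3 + 63*exp(-4*z/9)/8


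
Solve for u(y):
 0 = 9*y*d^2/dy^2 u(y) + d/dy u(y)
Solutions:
 u(y) = C1 + C2*y^(8/9)


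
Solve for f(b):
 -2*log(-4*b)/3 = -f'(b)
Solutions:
 f(b) = C1 + 2*b*log(-b)/3 + 2*b*(-1 + 2*log(2))/3


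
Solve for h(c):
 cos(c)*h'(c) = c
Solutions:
 h(c) = C1 + Integral(c/cos(c), c)


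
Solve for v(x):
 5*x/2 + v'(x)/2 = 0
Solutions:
 v(x) = C1 - 5*x^2/2


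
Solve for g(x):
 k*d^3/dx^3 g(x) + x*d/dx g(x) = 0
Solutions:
 g(x) = C1 + Integral(C2*airyai(x*(-1/k)^(1/3)) + C3*airybi(x*(-1/k)^(1/3)), x)


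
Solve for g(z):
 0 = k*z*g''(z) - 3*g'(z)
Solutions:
 g(z) = C1 + z^(((re(k) + 3)*re(k) + im(k)^2)/(re(k)^2 + im(k)^2))*(C2*sin(3*log(z)*Abs(im(k))/(re(k)^2 + im(k)^2)) + C3*cos(3*log(z)*im(k)/(re(k)^2 + im(k)^2)))


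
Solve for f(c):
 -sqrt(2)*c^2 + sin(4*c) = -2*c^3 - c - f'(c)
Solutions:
 f(c) = C1 - c^4/2 + sqrt(2)*c^3/3 - c^2/2 + cos(4*c)/4


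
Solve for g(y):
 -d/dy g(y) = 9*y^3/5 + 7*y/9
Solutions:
 g(y) = C1 - 9*y^4/20 - 7*y^2/18


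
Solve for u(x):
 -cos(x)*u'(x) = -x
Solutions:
 u(x) = C1 + Integral(x/cos(x), x)


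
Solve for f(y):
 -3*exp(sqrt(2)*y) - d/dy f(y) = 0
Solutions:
 f(y) = C1 - 3*sqrt(2)*exp(sqrt(2)*y)/2


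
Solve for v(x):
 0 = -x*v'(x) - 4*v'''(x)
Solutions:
 v(x) = C1 + Integral(C2*airyai(-2^(1/3)*x/2) + C3*airybi(-2^(1/3)*x/2), x)


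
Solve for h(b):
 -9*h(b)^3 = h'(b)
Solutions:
 h(b) = -sqrt(2)*sqrt(-1/(C1 - 9*b))/2
 h(b) = sqrt(2)*sqrt(-1/(C1 - 9*b))/2


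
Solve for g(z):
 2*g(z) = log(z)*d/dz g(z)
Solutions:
 g(z) = C1*exp(2*li(z))


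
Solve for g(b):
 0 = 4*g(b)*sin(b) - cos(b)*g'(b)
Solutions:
 g(b) = C1/cos(b)^4


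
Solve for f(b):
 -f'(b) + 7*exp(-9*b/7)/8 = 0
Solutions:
 f(b) = C1 - 49*exp(-9*b/7)/72


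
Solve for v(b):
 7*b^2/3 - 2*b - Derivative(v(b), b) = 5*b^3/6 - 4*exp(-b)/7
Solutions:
 v(b) = C1 - 5*b^4/24 + 7*b^3/9 - b^2 - 4*exp(-b)/7


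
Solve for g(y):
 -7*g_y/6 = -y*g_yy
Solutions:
 g(y) = C1 + C2*y^(13/6)


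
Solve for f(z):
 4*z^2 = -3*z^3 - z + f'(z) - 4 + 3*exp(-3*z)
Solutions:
 f(z) = C1 + 3*z^4/4 + 4*z^3/3 + z^2/2 + 4*z + exp(-3*z)


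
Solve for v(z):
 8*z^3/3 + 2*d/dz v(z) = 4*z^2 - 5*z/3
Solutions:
 v(z) = C1 - z^4/3 + 2*z^3/3 - 5*z^2/12


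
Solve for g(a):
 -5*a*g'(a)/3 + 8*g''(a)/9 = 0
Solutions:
 g(a) = C1 + C2*erfi(sqrt(15)*a/4)


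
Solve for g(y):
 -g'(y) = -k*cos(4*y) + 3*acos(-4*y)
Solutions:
 g(y) = C1 + k*sin(4*y)/4 - 3*y*acos(-4*y) - 3*sqrt(1 - 16*y^2)/4


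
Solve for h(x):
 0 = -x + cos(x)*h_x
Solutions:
 h(x) = C1 + Integral(x/cos(x), x)


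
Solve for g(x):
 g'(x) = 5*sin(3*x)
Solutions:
 g(x) = C1 - 5*cos(3*x)/3


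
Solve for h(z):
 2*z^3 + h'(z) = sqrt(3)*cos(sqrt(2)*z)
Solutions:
 h(z) = C1 - z^4/2 + sqrt(6)*sin(sqrt(2)*z)/2


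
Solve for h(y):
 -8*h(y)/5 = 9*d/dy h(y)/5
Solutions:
 h(y) = C1*exp(-8*y/9)


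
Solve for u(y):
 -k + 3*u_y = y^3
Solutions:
 u(y) = C1 + k*y/3 + y^4/12


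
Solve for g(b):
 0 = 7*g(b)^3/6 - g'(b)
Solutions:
 g(b) = -sqrt(3)*sqrt(-1/(C1 + 7*b))
 g(b) = sqrt(3)*sqrt(-1/(C1 + 7*b))


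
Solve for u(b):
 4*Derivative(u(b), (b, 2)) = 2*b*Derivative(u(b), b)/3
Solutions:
 u(b) = C1 + C2*erfi(sqrt(3)*b/6)


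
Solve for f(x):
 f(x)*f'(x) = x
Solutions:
 f(x) = -sqrt(C1 + x^2)
 f(x) = sqrt(C1 + x^2)


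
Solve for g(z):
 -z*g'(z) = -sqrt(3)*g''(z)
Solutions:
 g(z) = C1 + C2*erfi(sqrt(2)*3^(3/4)*z/6)


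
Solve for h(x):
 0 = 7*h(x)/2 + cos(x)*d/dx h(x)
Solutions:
 h(x) = C1*(sin(x) - 1)^(7/4)/(sin(x) + 1)^(7/4)


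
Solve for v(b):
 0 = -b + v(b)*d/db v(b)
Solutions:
 v(b) = -sqrt(C1 + b^2)
 v(b) = sqrt(C1 + b^2)


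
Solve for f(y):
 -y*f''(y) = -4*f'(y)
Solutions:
 f(y) = C1 + C2*y^5


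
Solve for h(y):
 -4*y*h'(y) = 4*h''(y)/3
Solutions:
 h(y) = C1 + C2*erf(sqrt(6)*y/2)


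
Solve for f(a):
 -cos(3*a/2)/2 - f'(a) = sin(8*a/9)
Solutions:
 f(a) = C1 - sin(3*a/2)/3 + 9*cos(8*a/9)/8


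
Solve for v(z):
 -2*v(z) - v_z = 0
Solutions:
 v(z) = C1*exp(-2*z)


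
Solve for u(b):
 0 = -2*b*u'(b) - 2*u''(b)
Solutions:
 u(b) = C1 + C2*erf(sqrt(2)*b/2)


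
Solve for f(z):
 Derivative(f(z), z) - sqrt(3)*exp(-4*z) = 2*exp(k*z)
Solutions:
 f(z) = C1 - sqrt(3)*exp(-4*z)/4 + 2*exp(k*z)/k


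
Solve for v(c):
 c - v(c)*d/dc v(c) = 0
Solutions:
 v(c) = -sqrt(C1 + c^2)
 v(c) = sqrt(C1 + c^2)


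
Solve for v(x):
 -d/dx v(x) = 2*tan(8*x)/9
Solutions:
 v(x) = C1 + log(cos(8*x))/36


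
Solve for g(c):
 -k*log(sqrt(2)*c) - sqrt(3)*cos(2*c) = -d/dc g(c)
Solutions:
 g(c) = C1 + c*k*(log(c) - 1) + c*k*log(2)/2 + sqrt(3)*sin(2*c)/2


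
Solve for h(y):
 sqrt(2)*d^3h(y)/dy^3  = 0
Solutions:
 h(y) = C1 + C2*y + C3*y^2


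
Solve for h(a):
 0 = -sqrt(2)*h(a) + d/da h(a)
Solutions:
 h(a) = C1*exp(sqrt(2)*a)


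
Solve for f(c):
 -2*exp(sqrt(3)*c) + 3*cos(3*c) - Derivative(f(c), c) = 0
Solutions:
 f(c) = C1 - 2*sqrt(3)*exp(sqrt(3)*c)/3 + sin(3*c)


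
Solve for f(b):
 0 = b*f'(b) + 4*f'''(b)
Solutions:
 f(b) = C1 + Integral(C2*airyai(-2^(1/3)*b/2) + C3*airybi(-2^(1/3)*b/2), b)


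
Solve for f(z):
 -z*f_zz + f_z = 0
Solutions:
 f(z) = C1 + C2*z^2


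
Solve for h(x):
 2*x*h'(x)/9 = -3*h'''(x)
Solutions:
 h(x) = C1 + Integral(C2*airyai(-2^(1/3)*x/3) + C3*airybi(-2^(1/3)*x/3), x)


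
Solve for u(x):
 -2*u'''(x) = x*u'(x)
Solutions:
 u(x) = C1 + Integral(C2*airyai(-2^(2/3)*x/2) + C3*airybi(-2^(2/3)*x/2), x)


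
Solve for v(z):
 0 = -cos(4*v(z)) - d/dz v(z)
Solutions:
 v(z) = -asin((C1 + exp(8*z))/(C1 - exp(8*z)))/4 + pi/4
 v(z) = asin((C1 + exp(8*z))/(C1 - exp(8*z)))/4


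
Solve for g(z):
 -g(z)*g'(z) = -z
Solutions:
 g(z) = -sqrt(C1 + z^2)
 g(z) = sqrt(C1 + z^2)


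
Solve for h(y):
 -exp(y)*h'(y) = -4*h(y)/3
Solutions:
 h(y) = C1*exp(-4*exp(-y)/3)


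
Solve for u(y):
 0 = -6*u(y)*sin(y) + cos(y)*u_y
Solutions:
 u(y) = C1/cos(y)^6


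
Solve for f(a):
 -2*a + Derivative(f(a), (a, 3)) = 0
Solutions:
 f(a) = C1 + C2*a + C3*a^2 + a^4/12


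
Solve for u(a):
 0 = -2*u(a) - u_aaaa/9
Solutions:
 u(a) = (C1*sin(2^(3/4)*sqrt(3)*a/2) + C2*cos(2^(3/4)*sqrt(3)*a/2))*exp(-2^(3/4)*sqrt(3)*a/2) + (C3*sin(2^(3/4)*sqrt(3)*a/2) + C4*cos(2^(3/4)*sqrt(3)*a/2))*exp(2^(3/4)*sqrt(3)*a/2)


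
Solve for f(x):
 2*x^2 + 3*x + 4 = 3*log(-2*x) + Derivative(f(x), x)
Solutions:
 f(x) = C1 + 2*x^3/3 + 3*x^2/2 - 3*x*log(-x) + x*(7 - 3*log(2))


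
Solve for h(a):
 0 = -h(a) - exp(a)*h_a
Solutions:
 h(a) = C1*exp(exp(-a))


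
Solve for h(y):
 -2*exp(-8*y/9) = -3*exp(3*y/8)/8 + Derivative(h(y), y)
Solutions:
 h(y) = C1 + exp(3*y/8) + 9*exp(-8*y/9)/4


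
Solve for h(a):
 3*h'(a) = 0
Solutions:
 h(a) = C1


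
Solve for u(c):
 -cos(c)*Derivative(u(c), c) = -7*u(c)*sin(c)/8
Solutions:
 u(c) = C1/cos(c)^(7/8)


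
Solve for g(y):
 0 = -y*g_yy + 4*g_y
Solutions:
 g(y) = C1 + C2*y^5
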